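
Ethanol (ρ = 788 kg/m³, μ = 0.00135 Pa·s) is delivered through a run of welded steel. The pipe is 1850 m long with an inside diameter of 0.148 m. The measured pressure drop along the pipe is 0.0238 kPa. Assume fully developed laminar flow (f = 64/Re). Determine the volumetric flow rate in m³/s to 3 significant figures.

For laminar flow, f = 64/Re with Re = ρVD/μ, so Darcy-Weisbach reduces to ΔP = 32μLV/D². Solving for V: V = ΔP·D²/(32μL) = 23.8·(0.148)²/(32·0.00135·1850) = 0.006523 m/s.
Check: Re = ρVD/μ = 788·0.006523·0.148/0.00135 = 563.5 < 2300, so the laminar assumption holds.
Q = V·A = 0.006523·(π/4·0.148²) = 0.0001122 m³/s = 1.12×10^-4 m³/s.

Q ≈ 1.12×10^-4 m³/s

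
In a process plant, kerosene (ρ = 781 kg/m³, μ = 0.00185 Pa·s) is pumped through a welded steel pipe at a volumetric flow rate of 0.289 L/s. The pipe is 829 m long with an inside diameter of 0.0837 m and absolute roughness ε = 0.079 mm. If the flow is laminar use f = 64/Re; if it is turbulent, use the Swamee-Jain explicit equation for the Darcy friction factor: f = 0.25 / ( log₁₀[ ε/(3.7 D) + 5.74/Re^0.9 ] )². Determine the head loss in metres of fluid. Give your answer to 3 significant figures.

h_f ≈ 0.0480 m

Q = 0.289 L/s = 0.289/1000 = 0.000289 m³/s.
Cross-sectional area A = πD²/4 = π(0.0837)²/4 = 0.005502 m²; mean velocity V = Q/A = 0.000289/0.005502 = 0.05252 m/s.
Reynolds number Re = ρVD/μ = 781 · 0.05252 · 0.0837 / 0.00185 = 1856.
Re < 2300 → laminar flow, so f = 64/Re = 64/1856 = 0.03448 (the turbulent correlation is not needed).
Darcy-Weisbach: ΔP = f(L/D)(ρV²/2) = 0.03448·(829/0.0837)·(781·0.05252²/2) = 0.03448·9904·1.077 = 367.9 Pa.
Head loss h_f = ΔP/(ρg) = 367.9/(781·9.81) = 0.0480 m.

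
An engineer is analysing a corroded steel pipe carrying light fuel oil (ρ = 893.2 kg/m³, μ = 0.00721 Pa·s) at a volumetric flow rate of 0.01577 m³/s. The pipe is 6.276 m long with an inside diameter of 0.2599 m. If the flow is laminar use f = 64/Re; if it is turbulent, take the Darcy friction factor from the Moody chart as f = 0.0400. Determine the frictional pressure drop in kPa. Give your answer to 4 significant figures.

ΔP ≈ 0.03812 kPa

Cross-sectional area A = πD²/4 = π(0.2599)²/4 = 0.05305 m²; mean velocity V = Q/A = 0.01577/0.05305 = 0.2973 m/s.
Reynolds number Re = ρVD/μ = 893.2 · 0.2973 · 0.2599 / 0.00721 = 9571.
Re > 4000 → turbulent; use the Moody-chart value f = 0.0400.
Darcy-Weisbach: ΔP = f(L/D)(ρV²/2) = 0.04·(6.276/0.2599)·(893.2·0.2973²/2) = 0.04·24.15·39.46 = 38.12 Pa.
ΔP = 38.12 Pa = 0.03812 kPa.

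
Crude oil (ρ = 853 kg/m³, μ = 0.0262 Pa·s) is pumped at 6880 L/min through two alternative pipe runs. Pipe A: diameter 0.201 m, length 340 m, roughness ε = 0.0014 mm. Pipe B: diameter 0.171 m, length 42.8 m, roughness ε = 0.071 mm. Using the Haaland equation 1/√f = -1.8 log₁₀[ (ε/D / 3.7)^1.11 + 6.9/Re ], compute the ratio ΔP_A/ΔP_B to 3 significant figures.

ΔP_A/ΔP_B ≈ 3.55

Pipe A: V = Q/A = 0.1147/0.03173 = 3.614 m/s; Re = 2.365e+04; ε/D = 6.97e-06; Haaland → f = 0.02471; ΔP_A = f(L/D)(ρV²/2) = 2.328e+05 Pa.
Pipe B: V = Q/A = 0.1147/0.02297 = 4.993 m/s; Re = 2.78e+04; ε/D = 0.000415; Haaland → f = 0.02465; ΔP_B = f(L/D)(ρV²/2) = 6.56e+04 Pa.
ΔP_A/ΔP_B = 2.328e+05/6.56e+04 = 3.55.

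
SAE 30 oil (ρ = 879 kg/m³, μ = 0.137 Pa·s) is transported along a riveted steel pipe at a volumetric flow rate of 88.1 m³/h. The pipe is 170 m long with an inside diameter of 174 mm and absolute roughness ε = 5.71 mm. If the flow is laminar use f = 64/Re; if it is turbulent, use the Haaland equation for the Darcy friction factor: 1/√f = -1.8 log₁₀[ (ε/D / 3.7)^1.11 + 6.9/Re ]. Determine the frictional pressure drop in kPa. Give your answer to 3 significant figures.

Q = 88.1 m³/h = 88.1/3600 = 0.02447 m³/s.
Cross-sectional area A = πD²/4 = π(0.174)²/4 = 0.02378 m²; mean velocity V = Q/A = 0.02447/0.02378 = 1.029 m/s.
Reynolds number Re = ρVD/μ = 879 · 1.029 · 0.174 / 0.137 = 1149.
Re < 2300 → laminar flow, so f = 64/Re = 64/1149 = 0.0557 (the turbulent correlation is not needed).
Darcy-Weisbach: ΔP = f(L/D)(ρV²/2) = 0.0557·(170/0.174)·(879·1.029²/2) = 0.0557·977·465.5 = 2.533e+04 Pa.
ΔP = 2.533e+04 Pa = 25.3 kPa.

ΔP ≈ 25.3 kPa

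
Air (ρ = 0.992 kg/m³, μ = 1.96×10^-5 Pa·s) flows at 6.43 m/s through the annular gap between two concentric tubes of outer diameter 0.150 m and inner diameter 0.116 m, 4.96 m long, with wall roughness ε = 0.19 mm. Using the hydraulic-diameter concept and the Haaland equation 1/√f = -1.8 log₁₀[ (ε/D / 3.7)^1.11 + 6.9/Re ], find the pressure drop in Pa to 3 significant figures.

ΔP ≈ 112 Pa

Hydraulic diameter D_h = 4A/P = D_o - D_i = 0.15 - 0.116 = 0.034 m.
Re = ρVD_h/μ = 0.992·6.43·0.034/1.96e-05 = 1.106e+04.
ε/D_h = 0.00019/0.034 = 0.00559; Haaland gives 1/√f = -1.8 log₁₀[0.000739+0.000624] = 5.158, so f = 0.03759.
ΔP = f(L/D_h)(ρV²/2) = 0.03759·4.96/0.034·20.51 = 112.4 Pa.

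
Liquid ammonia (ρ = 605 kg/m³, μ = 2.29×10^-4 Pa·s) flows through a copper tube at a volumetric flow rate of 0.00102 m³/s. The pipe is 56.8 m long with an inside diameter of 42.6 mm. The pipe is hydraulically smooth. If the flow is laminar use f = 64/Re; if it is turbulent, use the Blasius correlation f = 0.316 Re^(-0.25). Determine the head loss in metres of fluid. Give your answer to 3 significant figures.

Cross-sectional area A = πD²/4 = π(0.0426)²/4 = 0.001425 m²; mean velocity V = Q/A = 0.00102/0.001425 = 0.7156 m/s.
Reynolds number Re = ρVD/μ = 605 · 0.7156 · 0.0426 / 0.000229 = 8.054e+04.
Re > 4000 → turbulent. Smooth-pipe (Blasius): f = 0.316 Re^(-0.25) = 0.316/(8.054e+04)^0.25 = 0.01876.
Darcy-Weisbach: ΔP = f(L/D)(ρV²/2) = 0.01876·(56.8/0.0426)·(605·0.7156²/2) = 0.01876·1333·154.9 = 3875 Pa.
Head loss h_f = ΔP/(ρg) = 3875/(605·9.81) = 0.653 m.

h_f ≈ 0.653 m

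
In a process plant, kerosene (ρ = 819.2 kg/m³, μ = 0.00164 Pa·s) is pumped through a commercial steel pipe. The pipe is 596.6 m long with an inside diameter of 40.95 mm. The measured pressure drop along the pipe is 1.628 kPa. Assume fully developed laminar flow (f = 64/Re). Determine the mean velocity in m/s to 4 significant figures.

V ≈ 0.08719 m/s

For laminar flow, f = 64/Re with Re = ρVD/μ, so Darcy-Weisbach reduces to ΔP = 32μLV/D². Solving for V: V = ΔP·D²/(32μL) = 1628·(0.04095)²/(32·0.00164·596.6) = 0.08719 m/s.
Check: Re = ρVD/μ = 819.2·0.08719·0.04095/0.00164 = 1784 < 2300, so the laminar assumption holds.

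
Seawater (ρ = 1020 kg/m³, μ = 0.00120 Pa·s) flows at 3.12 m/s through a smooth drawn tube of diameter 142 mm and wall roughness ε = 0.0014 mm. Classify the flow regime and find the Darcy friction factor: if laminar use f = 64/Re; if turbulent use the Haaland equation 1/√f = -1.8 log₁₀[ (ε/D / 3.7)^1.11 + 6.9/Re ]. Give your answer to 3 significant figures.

f ≈ 0.0138

Re = ρVD/μ = 1020·3.12·0.142/0.0012 = 3.766e+05.
Re > 4000 → turbulent. ε/D = 1.4e-06/0.142 = 9.86e-06; Haaland: 1/√f = -1.8 log₁₀[6.49e-07 + 1.83e-05] = 8.499, so f = 0.01384.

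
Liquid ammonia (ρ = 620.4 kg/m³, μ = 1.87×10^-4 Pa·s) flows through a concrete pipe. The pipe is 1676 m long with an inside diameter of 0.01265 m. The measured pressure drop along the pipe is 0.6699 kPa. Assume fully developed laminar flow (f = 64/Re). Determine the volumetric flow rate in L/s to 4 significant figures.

Q ≈ 0.001343 L/s

For laminar flow, f = 64/Re with Re = ρVD/μ, so Darcy-Weisbach reduces to ΔP = 32μLV/D². Solving for V: V = ΔP·D²/(32μL) = 669.9·(0.01265)²/(32·0.000187·1676) = 0.01069 m/s.
Check: Re = ρVD/μ = 620.4·0.01069·0.01265/0.000187 = 448.6 < 2300, so the laminar assumption holds.
Q = V·A = 0.01069·(π/4·0.01265²) = 1.343e-06 m³/s = 0.001343 L/s.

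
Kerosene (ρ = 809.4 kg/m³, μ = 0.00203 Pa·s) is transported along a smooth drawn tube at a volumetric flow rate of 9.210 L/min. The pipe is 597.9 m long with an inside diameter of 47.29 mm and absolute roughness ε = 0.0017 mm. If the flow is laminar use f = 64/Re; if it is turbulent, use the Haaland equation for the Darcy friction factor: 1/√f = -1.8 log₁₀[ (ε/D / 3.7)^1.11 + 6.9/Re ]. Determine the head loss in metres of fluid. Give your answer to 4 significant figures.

h_f ≈ 0.1912 m

Q = 9.210 L/min = 9.210/60000 = 0.0001535 m³/s.
Cross-sectional area A = πD²/4 = π(0.04729)²/4 = 0.001756 m²; mean velocity V = Q/A = 0.0001535/0.001756 = 0.08739 m/s.
Reynolds number Re = ρVD/μ = 809.4 · 0.08739 · 0.04729 / 0.00203 = 1648.
Re < 2300 → laminar flow, so f = 64/Re = 64/1648 = 0.03884 (the turbulent correlation is not needed).
Darcy-Weisbach: ΔP = f(L/D)(ρV²/2) = 0.03884·(597.9/0.04729)·(809.4·0.08739²/2) = 0.03884·1.264e+04·3.091 = 1518 Pa.
Head loss h_f = ΔP/(ρg) = 1518/(809.4·9.81) = 0.1912 m.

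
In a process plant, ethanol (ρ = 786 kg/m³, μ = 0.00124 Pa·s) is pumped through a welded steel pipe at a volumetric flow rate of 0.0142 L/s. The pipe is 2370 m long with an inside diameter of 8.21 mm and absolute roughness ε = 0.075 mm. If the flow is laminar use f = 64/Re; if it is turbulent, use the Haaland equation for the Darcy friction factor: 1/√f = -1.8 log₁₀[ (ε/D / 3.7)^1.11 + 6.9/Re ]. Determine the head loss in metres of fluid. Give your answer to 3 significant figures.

h_f ≈ 48.5 m

Q = 0.0142 L/s = 0.0142/1000 = 1.42e-05 m³/s.
Cross-sectional area A = πD²/4 = π(0.00821)²/4 = 5.294e-05 m²; mean velocity V = Q/A = 1.42e-05/5.294e-05 = 0.2682 m/s.
Reynolds number Re = ρVD/μ = 786 · 0.2682 · 0.00821 / 0.00124 = 1396.
Re < 2300 → laminar flow, so f = 64/Re = 64/1396 = 0.04585 (the turbulent correlation is not needed).
Darcy-Weisbach: ΔP = f(L/D)(ρV²/2) = 0.04585·(2370/0.00821)·(786·0.2682²/2) = 0.04585·2.887e+05·28.28 = 3.742e+05 Pa.
Head loss h_f = ΔP/(ρg) = 3.742e+05/(786·9.81) = 48.5 m.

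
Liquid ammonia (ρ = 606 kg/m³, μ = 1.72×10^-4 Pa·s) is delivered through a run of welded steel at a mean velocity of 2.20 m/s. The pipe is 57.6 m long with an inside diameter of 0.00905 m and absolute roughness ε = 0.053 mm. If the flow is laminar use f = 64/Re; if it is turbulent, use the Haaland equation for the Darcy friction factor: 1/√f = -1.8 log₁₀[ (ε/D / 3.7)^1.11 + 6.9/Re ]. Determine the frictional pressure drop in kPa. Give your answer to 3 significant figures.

ΔP ≈ 308 kPa

Reynolds number Re = ρVD/μ = 606 · 2.2 · 0.00905 / 0.000172 = 7.015e+04.
Re > 4000 → turbulent. Relative roughness ε/D = 5.3e-05/0.00905 = 0.00586. Haaland: 1/√f = -1.8 log₁₀[(0.00586/3.7)^1.11 + 6.9/7.015e+04] = -1.8 log₁₀[0.000779 + 9.84e-05] = 5.503, so f = 0.03303.
Darcy-Weisbach: ΔP = f(L/D)(ρV²/2) = 0.03303·(57.6/0.00905)·(606·2.2²/2) = 0.03303·6365·1467 = 3.083e+05 Pa.
ΔP = 3.083e+05 Pa = 308 kPa.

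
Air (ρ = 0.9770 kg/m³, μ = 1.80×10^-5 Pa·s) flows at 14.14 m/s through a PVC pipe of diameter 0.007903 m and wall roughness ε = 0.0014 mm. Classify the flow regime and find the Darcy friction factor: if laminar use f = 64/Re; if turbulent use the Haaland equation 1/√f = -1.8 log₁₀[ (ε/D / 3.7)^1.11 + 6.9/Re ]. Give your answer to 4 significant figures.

Re = ρVD/μ = 0.977·14.14·0.007903/1.8e-05 = 6065.
Re > 4000 → turbulent. ε/D = 1.4e-06/0.007903 = 0.000177; Haaland: 1/√f = -1.8 log₁₀[1.6e-05 + 0.00114] = 5.288, so f = 0.03576.

f ≈ 0.03576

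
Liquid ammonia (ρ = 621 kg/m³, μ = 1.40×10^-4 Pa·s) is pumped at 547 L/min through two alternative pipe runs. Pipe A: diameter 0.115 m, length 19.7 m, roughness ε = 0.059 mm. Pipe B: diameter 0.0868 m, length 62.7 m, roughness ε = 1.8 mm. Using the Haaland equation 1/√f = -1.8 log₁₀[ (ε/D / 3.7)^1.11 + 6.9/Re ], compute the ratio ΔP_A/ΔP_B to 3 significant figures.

Pipe A: V = Q/A = 0.009117/0.01039 = 0.8777 m/s; Re = 4.477e+05; ε/D = 0.000513; Haaland → f = 0.01775; ΔP_A = f(L/D)(ρV²/2) = 727.3 Pa.
Pipe B: V = Q/A = 0.009117/0.005917 = 1.541 m/s; Re = 5.932e+05; ε/D = 0.0207; Haaland → f = 0.04948; ΔP_B = f(L/D)(ρV²/2) = 2.634e+04 Pa.
ΔP_A/ΔP_B = 727.3/2.634e+04 = 0.0276.

ΔP_A/ΔP_B ≈ 0.0276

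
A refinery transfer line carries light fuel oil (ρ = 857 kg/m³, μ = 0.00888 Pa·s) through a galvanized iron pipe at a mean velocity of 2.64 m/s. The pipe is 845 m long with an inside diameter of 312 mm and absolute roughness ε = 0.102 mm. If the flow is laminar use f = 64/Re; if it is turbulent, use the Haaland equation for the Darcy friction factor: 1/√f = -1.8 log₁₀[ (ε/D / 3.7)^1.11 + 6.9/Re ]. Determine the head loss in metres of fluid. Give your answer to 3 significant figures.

h_f ≈ 19.3 m

Reynolds number Re = ρVD/μ = 857 · 2.64 · 0.312 / 0.00888 = 7.949e+04.
Re > 4000 → turbulent. Relative roughness ε/D = 0.000102/0.312 = 0.000327. Haaland: 1/√f = -1.8 log₁₀[(0.000327/3.7)^1.11 + 6.9/7.949e+04] = -1.8 log₁₀[3.16e-05 + 8.68e-05] = 7.068, so f = 0.02002.
Darcy-Weisbach: ΔP = f(L/D)(ρV²/2) = 0.02002·(845/0.312)·(857·2.64²/2) = 0.02002·2708·2986 = 1.619e+05 Pa.
Head loss h_f = ΔP/(ρg) = 1.619e+05/(857·9.81) = 19.3 m.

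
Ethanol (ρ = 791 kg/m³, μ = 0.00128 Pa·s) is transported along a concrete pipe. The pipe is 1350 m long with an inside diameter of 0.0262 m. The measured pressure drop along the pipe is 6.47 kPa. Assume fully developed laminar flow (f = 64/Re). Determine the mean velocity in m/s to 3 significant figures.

For laminar flow, f = 64/Re with Re = ρVD/μ, so Darcy-Weisbach reduces to ΔP = 32μLV/D². Solving for V: V = ΔP·D²/(32μL) = 6470·(0.0262)²/(32·0.00128·1350) = 0.08032 m/s.
Check: Re = ρVD/μ = 791·0.08032·0.0262/0.00128 = 1300 < 2300, so the laminar assumption holds.

V ≈ 0.0803 m/s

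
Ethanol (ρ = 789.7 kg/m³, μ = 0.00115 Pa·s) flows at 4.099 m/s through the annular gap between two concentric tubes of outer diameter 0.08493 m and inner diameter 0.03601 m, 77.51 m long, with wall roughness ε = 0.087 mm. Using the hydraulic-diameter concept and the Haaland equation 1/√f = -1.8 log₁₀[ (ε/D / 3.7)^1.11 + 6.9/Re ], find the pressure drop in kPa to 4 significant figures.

ΔP ≈ 251.8 kPa

Hydraulic diameter D_h = 4A/P = D_o - D_i = 0.08493 - 0.03601 = 0.04892 m.
Re = ρVD_h/μ = 789.7·4.099·0.04892/0.00115 = 1.377e+05.
ε/D_h = 8.7e-05/0.04892 = 0.00178; Haaland gives 1/√f = -1.8 log₁₀[0.000207+5.01e-05] = 6.461, so f = 0.02396.
ΔP = f(L/D_h)(ρV²/2) = 0.02396·77.51/0.04892·6634 = 2.518e+05 Pa.
ΔP = 251.8 kPa.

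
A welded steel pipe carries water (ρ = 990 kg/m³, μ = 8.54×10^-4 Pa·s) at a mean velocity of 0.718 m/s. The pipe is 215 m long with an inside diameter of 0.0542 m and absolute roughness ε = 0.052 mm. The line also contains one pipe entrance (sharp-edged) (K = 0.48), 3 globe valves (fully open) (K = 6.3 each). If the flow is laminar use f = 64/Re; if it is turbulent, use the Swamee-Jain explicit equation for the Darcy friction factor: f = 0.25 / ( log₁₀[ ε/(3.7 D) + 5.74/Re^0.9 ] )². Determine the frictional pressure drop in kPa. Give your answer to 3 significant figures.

ΔP ≈ 29.7 kPa

Reynolds number Re = ρVD/μ = 990 · 0.718 · 0.0542 / 0.000854 = 4.511e+04.
Re > 4000 → turbulent. Relative roughness ε/D = 5.2e-05/0.0542 = 0.000959. Swamee-Jain: f = 0.25/(log₁₀[0.000959/3.7 + 5.74/4.511e+04^0.9])² = 0.25/(log₁₀[0.000259 + 0.000372])² = 0.25/(-3.2)² = 0.02441.
Total minor-loss coefficient ΣK = 1·0.48 + 3·6.3 = 19.4.
ΔP = [f·L/D + ΣK]·(ρV²/2) = [0.02441·215/0.0542 + 19.4]·(990·0.718²/2) = [96.84 + 19.4]·255.2 = 2.966e+04 Pa.
ΔP = 2.966e+04 Pa = 29.7 kPa.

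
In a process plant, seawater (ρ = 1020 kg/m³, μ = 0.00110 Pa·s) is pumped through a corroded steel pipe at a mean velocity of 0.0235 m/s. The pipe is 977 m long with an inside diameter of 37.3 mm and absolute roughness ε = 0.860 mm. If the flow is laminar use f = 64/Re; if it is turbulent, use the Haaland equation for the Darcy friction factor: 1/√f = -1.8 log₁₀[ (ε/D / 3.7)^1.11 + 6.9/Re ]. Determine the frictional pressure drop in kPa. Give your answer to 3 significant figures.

Reynolds number Re = ρVD/μ = 1020 · 0.0235 · 0.0373 / 0.0011 = 812.8.
Re < 2300 → laminar flow, so f = 64/Re = 64/812.8 = 0.07874 (the turbulent correlation is not needed).
Darcy-Weisbach: ΔP = f(L/D)(ρV²/2) = 0.07874·(977/0.0373)·(1020·0.0235²/2) = 0.07874·2.619e+04·0.2816 = 580.9 Pa.
ΔP = 580.9 Pa = 0.581 kPa.

ΔP ≈ 0.581 kPa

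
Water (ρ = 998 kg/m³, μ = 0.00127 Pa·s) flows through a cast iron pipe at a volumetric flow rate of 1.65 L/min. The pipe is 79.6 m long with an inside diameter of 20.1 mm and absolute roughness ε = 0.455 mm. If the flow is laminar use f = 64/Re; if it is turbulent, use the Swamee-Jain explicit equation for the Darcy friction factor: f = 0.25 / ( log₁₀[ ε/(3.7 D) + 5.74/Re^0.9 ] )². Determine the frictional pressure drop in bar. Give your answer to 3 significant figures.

Q = 1.65 L/min = 1.65/60000 = 2.75e-05 m³/s.
Cross-sectional area A = πD²/4 = π(0.0201)²/4 = 0.0003173 m²; mean velocity V = Q/A = 2.75e-05/0.0003173 = 0.08667 m/s.
Reynolds number Re = ρVD/μ = 998 · 0.08667 · 0.0201 / 0.00127 = 1369.
Re < 2300 → laminar flow, so f = 64/Re = 64/1369 = 0.04675 (the turbulent correlation is not needed).
Darcy-Weisbach: ΔP = f(L/D)(ρV²/2) = 0.04675·(79.6/0.0201)·(998·0.08667²/2) = 0.04675·3960·3.748 = 693.9 Pa.
ΔP = 693.9 Pa = 0.00694 bar.

ΔP ≈ 0.00694 bar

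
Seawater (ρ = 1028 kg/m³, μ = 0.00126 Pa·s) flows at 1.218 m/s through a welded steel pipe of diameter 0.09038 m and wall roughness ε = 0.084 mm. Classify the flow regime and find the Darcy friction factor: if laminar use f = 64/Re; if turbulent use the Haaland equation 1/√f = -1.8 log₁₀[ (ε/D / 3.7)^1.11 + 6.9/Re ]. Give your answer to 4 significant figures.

Re = ρVD/μ = 1028·1.218·0.09038/0.00126 = 8.981e+04.
Re > 4000 → turbulent. ε/D = 8.4e-05/0.09038 = 0.000929; Haaland: 1/√f = -1.8 log₁₀[0.000101 + 7.68e-05] = 6.75, so f = 0.02195.

f ≈ 0.02195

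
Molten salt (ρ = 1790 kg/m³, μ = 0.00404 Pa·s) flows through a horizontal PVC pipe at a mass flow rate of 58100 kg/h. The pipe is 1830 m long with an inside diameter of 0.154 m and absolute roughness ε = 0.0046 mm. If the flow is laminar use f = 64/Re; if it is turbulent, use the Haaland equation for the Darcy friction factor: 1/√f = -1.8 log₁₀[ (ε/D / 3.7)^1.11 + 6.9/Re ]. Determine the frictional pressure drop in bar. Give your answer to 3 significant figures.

ṁ = 58100 kg/h = 58100/3600 = 16.14 kg/s.
A = πD²/4 = π(0.154)²/4 = 0.01863 m²; mean velocity V = ṁ/(ρA) = 16.14/(1790 · 0.01863) = 0.484 m/s.
Reynolds number Re = ρVD/μ = 1790 · 0.484 · 0.154 / 0.00404 = 3.303e+04.
Re > 4000 → turbulent. Relative roughness ε/D = 4.6e-06/0.154 = 2.99e-05. Haaland: 1/√f = -1.8 log₁₀[(2.99e-05/3.7)^1.11 + 6.9/3.303e+04] = -1.8 log₁₀[2.22e-06 + 0.000209] = 6.616, so f = 0.02285.
Darcy-Weisbach: ΔP = f(L/D)(ρV²/2) = 0.02285·(1830/0.154)·(1790·0.484²/2) = 0.02285·1.188e+04·209.7 = 5.693e+04 Pa.
ΔP = 5.693e+04 Pa = 0.569 bar.

ΔP ≈ 0.569 bar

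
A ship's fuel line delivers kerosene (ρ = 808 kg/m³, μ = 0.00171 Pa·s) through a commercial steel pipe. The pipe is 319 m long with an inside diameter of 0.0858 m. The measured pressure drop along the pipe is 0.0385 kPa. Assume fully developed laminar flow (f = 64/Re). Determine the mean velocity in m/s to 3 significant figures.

V ≈ 0.0162 m/s

For laminar flow, f = 64/Re with Re = ρVD/μ, so Darcy-Weisbach reduces to ΔP = 32μLV/D². Solving for V: V = ΔP·D²/(32μL) = 38.5·(0.0858)²/(32·0.00171·319) = 0.01624 m/s.
Check: Re = ρVD/μ = 808·0.01624·0.0858/0.00171 = 658.3 < 2300, so the laminar assumption holds.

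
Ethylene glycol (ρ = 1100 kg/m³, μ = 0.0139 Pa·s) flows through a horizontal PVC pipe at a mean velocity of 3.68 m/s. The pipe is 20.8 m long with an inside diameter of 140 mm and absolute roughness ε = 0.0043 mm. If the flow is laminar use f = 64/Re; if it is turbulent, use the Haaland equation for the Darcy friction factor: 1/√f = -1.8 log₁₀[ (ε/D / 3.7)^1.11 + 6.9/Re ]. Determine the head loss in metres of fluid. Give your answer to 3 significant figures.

h_f ≈ 2.23 m

Reynolds number Re = ρVD/μ = 1100 · 3.68 · 0.14 / 0.0139 = 4.077e+04.
Re > 4000 → turbulent. Relative roughness ε/D = 4.3e-06/0.14 = 3.07e-05. Haaland: 1/√f = -1.8 log₁₀[(3.07e-05/3.7)^1.11 + 6.9/4.077e+04] = -1.8 log₁₀[2.29e-06 + 0.000169] = 6.778, so f = 0.02177.
Darcy-Weisbach: ΔP = f(L/D)(ρV²/2) = 0.02177·(20.8/0.14)·(1100·3.68²/2) = 0.02177·148.6·7448 = 2.409e+04 Pa.
Head loss h_f = ΔP/(ρg) = 2.409e+04/(1100·9.81) = 2.23 m.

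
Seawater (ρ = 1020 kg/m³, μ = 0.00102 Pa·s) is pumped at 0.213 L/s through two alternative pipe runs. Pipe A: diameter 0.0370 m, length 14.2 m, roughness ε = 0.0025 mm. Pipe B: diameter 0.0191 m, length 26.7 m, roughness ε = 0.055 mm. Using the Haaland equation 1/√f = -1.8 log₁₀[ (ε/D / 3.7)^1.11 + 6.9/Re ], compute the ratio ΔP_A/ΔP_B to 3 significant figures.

Pipe A: V = Q/A = 0.000213/0.001075 = 0.1981 m/s; Re = 7330; ε/D = 6.76e-05; Haaland → f = 0.03376; ΔP_A = f(L/D)(ρV²/2) = 259.3 Pa.
Pipe B: V = Q/A = 0.000213/0.0002865 = 0.7434 m/s; Re = 1.42e+04; ε/D = 0.00288; Haaland → f = 0.03263; ΔP_B = f(L/D)(ρV²/2) = 1.285e+04 Pa.
ΔP_A/ΔP_B = 259.3/1.285e+04 = 0.0202.

ΔP_A/ΔP_B ≈ 0.0202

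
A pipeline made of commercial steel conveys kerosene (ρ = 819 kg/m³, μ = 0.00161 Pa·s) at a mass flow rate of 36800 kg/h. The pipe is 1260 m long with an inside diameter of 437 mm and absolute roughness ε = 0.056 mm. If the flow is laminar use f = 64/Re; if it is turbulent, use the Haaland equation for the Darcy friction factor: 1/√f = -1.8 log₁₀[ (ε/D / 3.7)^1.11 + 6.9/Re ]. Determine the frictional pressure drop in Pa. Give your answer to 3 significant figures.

ΔP ≈ 216 Pa

ṁ = 36800 kg/h = 36800/3600 = 10.22 kg/s.
A = πD²/4 = π(0.437)²/4 = 0.15 m²; mean velocity V = ṁ/(ρA) = 10.22/(819 · 0.15) = 0.08322 m/s.
Reynolds number Re = ρVD/μ = 819 · 0.08322 · 0.437 / 0.00161 = 1.85e+04.
Re > 4000 → turbulent. Relative roughness ε/D = 5.6e-05/0.437 = 0.000128. Haaland: 1/√f = -1.8 log₁₀[(0.000128/3.7)^1.11 + 6.9/1.85e+04] = -1.8 log₁₀[1.12e-05 + 0.000373] = 6.148, so f = 0.02646.
Darcy-Weisbach: ΔP = f(L/D)(ρV²/2) = 0.02646·(1260/0.437)·(819·0.08322²/2) = 0.02646·2883·2.836 = 216.3 Pa.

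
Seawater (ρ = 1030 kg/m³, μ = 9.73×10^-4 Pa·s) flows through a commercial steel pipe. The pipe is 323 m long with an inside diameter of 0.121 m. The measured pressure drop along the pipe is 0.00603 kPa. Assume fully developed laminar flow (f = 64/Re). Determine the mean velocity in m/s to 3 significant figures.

For laminar flow, f = 64/Re with Re = ρVD/μ, so Darcy-Weisbach reduces to ΔP = 32μLV/D². Solving for V: V = ΔP·D²/(32μL) = 6.03·(0.121)²/(32·0.000973·323) = 0.008779 m/s.
Check: Re = ρVD/μ = 1030·0.008779·0.121/0.000973 = 1124 < 2300, so the laminar assumption holds.

V ≈ 0.00878 m/s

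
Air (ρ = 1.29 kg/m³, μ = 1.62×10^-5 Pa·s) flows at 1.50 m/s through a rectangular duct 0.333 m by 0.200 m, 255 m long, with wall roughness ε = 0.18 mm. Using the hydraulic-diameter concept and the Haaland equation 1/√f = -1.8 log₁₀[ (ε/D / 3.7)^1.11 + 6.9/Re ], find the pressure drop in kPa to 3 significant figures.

ΔP ≈ 0.0370 kPa

Hydraulic diameter D_h = 4A/P = 4·(0.333·0.2)/(2·(0.333+0.2)) = 0.2664/1.066 = 0.2499 m.
Re = ρVD_h/μ = 1.29·1.5·0.2499/1.62e-05 = 2.985e+04.
ε/D_h = 0.00018/0.2499 = 0.00072; Haaland gives 1/√f = -1.8 log₁₀[7.61e-05+0.000231] = 6.323, so f = 0.02502.
ΔP = f(L/D_h)(ρV²/2) = 0.02502·255/0.2499·1.451 = 37.04 Pa.
ΔP = 0.0370 kPa.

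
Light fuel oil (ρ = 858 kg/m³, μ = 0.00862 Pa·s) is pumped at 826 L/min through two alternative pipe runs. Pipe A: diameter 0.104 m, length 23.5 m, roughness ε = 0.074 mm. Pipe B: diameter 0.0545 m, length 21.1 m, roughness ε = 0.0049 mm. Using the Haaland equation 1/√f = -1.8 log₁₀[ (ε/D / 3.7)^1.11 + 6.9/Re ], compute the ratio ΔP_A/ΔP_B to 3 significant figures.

ΔP_A/ΔP_B ≈ 0.0535

Pipe A: V = Q/A = 0.01377/0.008495 = 1.621 m/s; Re = 1.678e+04; ε/D = 0.000712; Haaland → f = 0.02812; ΔP_A = f(L/D)(ρV²/2) = 7159 Pa.
Pipe B: V = Q/A = 0.01377/0.002333 = 5.901 m/s; Re = 3.201e+04; ε/D = 8.99e-05; Haaland → f = 0.02315; ΔP_B = f(L/D)(ρV²/2) = 1.339e+05 Pa.
ΔP_A/ΔP_B = 7159/1.339e+05 = 0.0535.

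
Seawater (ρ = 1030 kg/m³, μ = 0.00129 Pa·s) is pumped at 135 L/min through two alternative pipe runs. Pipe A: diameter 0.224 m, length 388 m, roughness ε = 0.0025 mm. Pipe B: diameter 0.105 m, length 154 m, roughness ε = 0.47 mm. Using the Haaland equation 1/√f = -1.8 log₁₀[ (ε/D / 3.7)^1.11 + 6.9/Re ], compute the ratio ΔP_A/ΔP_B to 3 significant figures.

Pipe A: V = Q/A = 0.00225/0.03941 = 0.05709 m/s; Re = 1.021e+04; ε/D = 1.12e-05; Haaland → f = 0.03072; ΔP_A = f(L/D)(ρV²/2) = 89.33 Pa.
Pipe B: V = Q/A = 0.00225/0.008659 = 0.2598 m/s; Re = 2.178e+04; ε/D = 0.00448; Haaland → f = 0.03321; ΔP_B = f(L/D)(ρV²/2) = 1694 Pa.
ΔP_A/ΔP_B = 89.33/1694 = 0.0527.

ΔP_A/ΔP_B ≈ 0.0527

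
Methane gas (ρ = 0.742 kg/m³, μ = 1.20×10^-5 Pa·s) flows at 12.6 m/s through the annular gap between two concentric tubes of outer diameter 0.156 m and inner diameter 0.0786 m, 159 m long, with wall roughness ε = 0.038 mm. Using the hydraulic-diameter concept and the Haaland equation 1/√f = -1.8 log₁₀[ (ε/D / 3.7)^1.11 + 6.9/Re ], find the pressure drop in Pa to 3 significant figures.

ΔP ≈ 2610 Pa

Hydraulic diameter D_h = 4A/P = D_o - D_i = 0.156 - 0.0786 = 0.0774 m.
Re = ρVD_h/μ = 0.742·12.6·0.0774/1.2e-05 = 6.03e+04.
ε/D_h = 3.8e-05/0.0774 = 0.000491; Haaland gives 1/√f = -1.8 log₁₀[4.97e-05+0.000114] = 6.813, so f = 0.02155.
ΔP = f(L/D_h)(ρV²/2) = 0.02155·159/0.0774·58.9 = 2607 Pa.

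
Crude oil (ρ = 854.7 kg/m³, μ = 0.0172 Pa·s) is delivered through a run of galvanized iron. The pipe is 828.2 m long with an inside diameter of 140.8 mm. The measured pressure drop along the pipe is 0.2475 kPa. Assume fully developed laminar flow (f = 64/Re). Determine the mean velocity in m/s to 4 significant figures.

For laminar flow, f = 64/Re with Re = ρVD/μ, so Darcy-Weisbach reduces to ΔP = 32μLV/D². Solving for V: V = ΔP·D²/(32μL) = 247.5·(0.1408)²/(32·0.0172·828.2) = 0.01076 m/s.
Check: Re = ρVD/μ = 854.7·0.01076·0.1408/0.0172 = 75.31 < 2300, so the laminar assumption holds.

V ≈ 0.01076 m/s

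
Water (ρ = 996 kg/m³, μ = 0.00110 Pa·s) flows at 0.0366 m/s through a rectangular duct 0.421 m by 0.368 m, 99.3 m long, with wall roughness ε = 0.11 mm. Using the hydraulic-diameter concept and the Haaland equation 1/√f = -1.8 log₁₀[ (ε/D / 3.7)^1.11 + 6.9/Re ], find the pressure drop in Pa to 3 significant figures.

ΔP ≈ 4.92 Pa

Hydraulic diameter D_h = 4A/P = 4·(0.421·0.368)/(2·(0.421+0.368)) = 0.6197/1.578 = 0.3927 m.
Re = ρVD_h/μ = 996·0.0366·0.3927/0.0011 = 1.301e+04.
ε/D_h = 0.00011/0.3927 = 0.00028; Haaland gives 1/√f = -1.8 log₁₀[2.67e-05+0.00053] = 5.858, so f = 0.02914.
ΔP = f(L/D_h)(ρV²/2) = 0.02914·99.3/0.3927·0.6671 = 4.916 Pa.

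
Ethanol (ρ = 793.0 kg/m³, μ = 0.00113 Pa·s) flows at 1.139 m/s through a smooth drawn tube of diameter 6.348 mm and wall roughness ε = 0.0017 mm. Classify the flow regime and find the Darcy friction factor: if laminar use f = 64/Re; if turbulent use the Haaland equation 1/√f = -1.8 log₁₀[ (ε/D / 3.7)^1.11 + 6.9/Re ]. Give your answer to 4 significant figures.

Re = ρVD/μ = 793·1.139·0.006348/0.00113 = 5074.
Re > 4000 → turbulent. ε/D = 1.7e-06/0.006348 = 0.000268; Haaland: 1/√f = -1.8 log₁₀[2.54e-05 + 0.00136] = 5.145, so f = 0.03777.

f ≈ 0.03777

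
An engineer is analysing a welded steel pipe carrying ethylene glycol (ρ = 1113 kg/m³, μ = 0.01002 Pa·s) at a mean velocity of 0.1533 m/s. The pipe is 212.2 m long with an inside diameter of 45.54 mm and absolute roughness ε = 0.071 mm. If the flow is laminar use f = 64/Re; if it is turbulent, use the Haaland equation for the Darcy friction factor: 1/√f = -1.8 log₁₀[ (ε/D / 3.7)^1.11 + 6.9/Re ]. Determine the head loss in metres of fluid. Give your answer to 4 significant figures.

h_f ≈ 0.4606 m

Reynolds number Re = ρVD/μ = 1113 · 0.1533 · 0.04554 / 0.01 = 775.5.
Re < 2300 → laminar flow, so f = 64/Re = 64/775.5 = 0.08253 (the turbulent correlation is not needed).
Darcy-Weisbach: ΔP = f(L/D)(ρV²/2) = 0.08253·(212.2/0.04554)·(1113·0.1533²/2) = 0.08253·4660·13.08 = 5029 Pa.
Head loss h_f = ΔP/(ρg) = 5029/(1113·9.81) = 0.4606 m.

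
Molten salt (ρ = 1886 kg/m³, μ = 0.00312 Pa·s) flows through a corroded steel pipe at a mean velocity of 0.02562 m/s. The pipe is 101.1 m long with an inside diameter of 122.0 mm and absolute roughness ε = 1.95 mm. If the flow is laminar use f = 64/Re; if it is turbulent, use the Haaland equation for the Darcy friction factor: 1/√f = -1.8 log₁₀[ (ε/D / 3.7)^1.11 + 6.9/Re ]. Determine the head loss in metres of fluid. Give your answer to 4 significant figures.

Reynolds number Re = ρVD/μ = 1886 · 0.02562 · 0.122 / 0.00312 = 1889.
Re < 2300 → laminar flow, so f = 64/Re = 64/1889 = 0.03387 (the turbulent correlation is not needed).
Darcy-Weisbach: ΔP = f(L/D)(ρV²/2) = 0.03387·(101.1/0.122)·(1886·0.02562²/2) = 0.03387·828.7·0.619 = 17.37 Pa.
Head loss h_f = ΔP/(ρg) = 17.37/(1886·9.81) = 9.391×10^-4 m.

h_f ≈ 9.391×10^-4 m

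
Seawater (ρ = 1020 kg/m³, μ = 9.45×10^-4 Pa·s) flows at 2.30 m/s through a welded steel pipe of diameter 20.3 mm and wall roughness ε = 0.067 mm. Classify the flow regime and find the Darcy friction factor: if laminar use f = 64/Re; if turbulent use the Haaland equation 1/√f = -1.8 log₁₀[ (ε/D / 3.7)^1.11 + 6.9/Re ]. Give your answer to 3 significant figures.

Re = ρVD/μ = 1020·2.3·0.0203/0.000945 = 5.04e+04.
Re > 4000 → turbulent. ε/D = 6.7e-05/0.0203 = 0.0033; Haaland: 1/√f = -1.8 log₁₀[0.000412 + 0.000137] = 5.869, so f = 0.02903.

f ≈ 0.0290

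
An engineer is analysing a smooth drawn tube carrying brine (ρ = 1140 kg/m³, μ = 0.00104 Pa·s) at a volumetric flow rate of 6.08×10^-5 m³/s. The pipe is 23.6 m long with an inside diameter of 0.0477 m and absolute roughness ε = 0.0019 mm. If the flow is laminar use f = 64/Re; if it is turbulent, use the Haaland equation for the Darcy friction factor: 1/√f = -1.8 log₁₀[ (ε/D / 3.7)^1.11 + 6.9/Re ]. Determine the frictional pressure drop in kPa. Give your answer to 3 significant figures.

Cross-sectional area A = πD²/4 = π(0.0477)²/4 = 0.001787 m²; mean velocity V = Q/A = 6.08e-05/0.001787 = 0.03402 m/s.
Reynolds number Re = ρVD/μ = 1140 · 0.03402 · 0.0477 / 0.00104 = 1779.
Re < 2300 → laminar flow, so f = 64/Re = 64/1779 = 0.03598 (the turbulent correlation is not needed).
Darcy-Weisbach: ΔP = f(L/D)(ρV²/2) = 0.03598·(23.6/0.0477)·(1140·0.03402²/2) = 0.03598·494.8·0.6598 = 11.74 Pa.
ΔP = 11.74 Pa = 0.0117 kPa.

ΔP ≈ 0.0117 kPa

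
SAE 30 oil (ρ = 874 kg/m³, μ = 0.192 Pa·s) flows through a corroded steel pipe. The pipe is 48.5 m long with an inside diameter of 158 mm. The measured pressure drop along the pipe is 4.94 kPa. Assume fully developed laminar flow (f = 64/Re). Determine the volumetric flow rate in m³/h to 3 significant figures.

Q ≈ 29.2 m³/h

For laminar flow, f = 64/Re with Re = ρVD/μ, so Darcy-Weisbach reduces to ΔP = 32μLV/D². Solving for V: V = ΔP·D²/(32μL) = 4940·(0.158)²/(32·0.192·48.5) = 0.4139 m/s.
Check: Re = ρVD/μ = 874·0.4139·0.158/0.192 = 297.7 < 2300, so the laminar assumption holds.
Q = V·A = 0.4139·(π/4·0.158²) = 0.008114 m³/s = 29.2 m³/h.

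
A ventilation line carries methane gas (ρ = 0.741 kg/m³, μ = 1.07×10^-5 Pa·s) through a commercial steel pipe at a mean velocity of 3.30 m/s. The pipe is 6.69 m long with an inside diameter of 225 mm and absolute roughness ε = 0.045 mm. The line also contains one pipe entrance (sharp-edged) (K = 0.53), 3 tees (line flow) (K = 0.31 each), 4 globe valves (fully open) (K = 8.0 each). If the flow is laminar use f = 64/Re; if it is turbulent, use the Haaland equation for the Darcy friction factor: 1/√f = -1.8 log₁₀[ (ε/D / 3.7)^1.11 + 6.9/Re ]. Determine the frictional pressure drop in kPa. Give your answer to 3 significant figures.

Reynolds number Re = ρVD/μ = 0.741 · 3.3 · 0.225 / 1.07e-05 = 5.142e+04.
Re > 4000 → turbulent. Relative roughness ε/D = 4.5e-05/0.225 = 0.0002. Haaland: 1/√f = -1.8 log₁₀[(0.0002/3.7)^1.11 + 6.9/5.142e+04] = -1.8 log₁₀[1.83e-05 + 0.000134] = 6.87, so f = 0.02119.
Total minor-loss coefficient ΣK = 1·0.53 + 3·0.31 + 4·8 = 33.5.
ΔP = [f·L/D + ΣK]·(ρV²/2) = [0.02119·6.69/0.225 + 33.5]·(0.741·3.3²/2) = [0.63 + 33.5]·4.035 = 137.5 Pa.
ΔP = 137.5 Pa = 0.138 kPa.

ΔP ≈ 0.138 kPa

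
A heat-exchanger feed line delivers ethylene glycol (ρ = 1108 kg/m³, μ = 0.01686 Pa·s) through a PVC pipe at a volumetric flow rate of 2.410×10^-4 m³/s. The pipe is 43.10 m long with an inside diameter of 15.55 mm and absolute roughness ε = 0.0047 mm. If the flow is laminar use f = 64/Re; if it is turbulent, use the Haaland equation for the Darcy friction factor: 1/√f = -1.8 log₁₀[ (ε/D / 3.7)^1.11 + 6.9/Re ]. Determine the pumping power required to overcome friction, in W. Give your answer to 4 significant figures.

P ≈ 29.41 W

Cross-sectional area A = πD²/4 = π(0.01555)²/4 = 0.0001899 m²; mean velocity V = Q/A = 0.000241/0.0001899 = 1.269 m/s.
Reynolds number Re = ρVD/μ = 1108 · 1.269 · 0.01555 / 0.0169 = 1297.
Re < 2300 → laminar flow, so f = 64/Re = 64/1297 = 0.04935 (the turbulent correlation is not needed).
Darcy-Weisbach: ΔP = f(L/D)(ρV²/2) = 0.04935·(43.1/0.01555)·(1108·1.269²/2) = 0.04935·2772·892.2 = 1.22e+05 Pa.
Pumping power P = QΔP = 0.000241·1.22e+05 = 29.411 W = 29.41 W.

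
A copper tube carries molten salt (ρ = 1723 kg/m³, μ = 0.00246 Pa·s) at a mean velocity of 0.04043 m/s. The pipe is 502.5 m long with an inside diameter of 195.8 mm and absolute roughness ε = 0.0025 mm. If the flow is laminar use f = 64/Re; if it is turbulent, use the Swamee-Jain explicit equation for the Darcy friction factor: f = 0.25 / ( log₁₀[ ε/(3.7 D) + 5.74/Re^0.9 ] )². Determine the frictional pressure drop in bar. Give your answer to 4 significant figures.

Reynolds number Re = ρVD/μ = 1723 · 0.04043 · 0.1958 / 0.00246 = 5545.
Re > 4000 → turbulent. Relative roughness ε/D = 2.5e-06/0.1958 = 1.28e-05. Swamee-Jain: f = 0.25/(log₁₀[1.28e-05/3.7 + 5.74/5545^0.9])² = 0.25/(log₁₀[3.45e-06 + 0.00245])² = 0.25/(-2.61)² = 0.0367.
Darcy-Weisbach: ΔP = f(L/D)(ρV²/2) = 0.0367·(502.5/0.1958)·(1723·0.04043²/2) = 0.0367·2566·1.408 = 132.6 Pa.
ΔP = 132.6 Pa = 0.001326 bar.

ΔP ≈ 0.001326 bar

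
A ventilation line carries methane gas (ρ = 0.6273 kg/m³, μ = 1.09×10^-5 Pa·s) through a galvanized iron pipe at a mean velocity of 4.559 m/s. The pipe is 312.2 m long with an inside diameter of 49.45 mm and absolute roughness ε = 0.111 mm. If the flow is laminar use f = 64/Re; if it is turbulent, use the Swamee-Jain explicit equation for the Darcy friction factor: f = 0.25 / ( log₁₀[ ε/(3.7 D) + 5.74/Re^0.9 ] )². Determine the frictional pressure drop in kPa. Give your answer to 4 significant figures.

ΔP ≈ 1.353 kPa

Reynolds number Re = ρVD/μ = 0.6273 · 4.559 · 0.04945 / 1.09e-05 = 1.297e+04.
Re > 4000 → turbulent. Relative roughness ε/D = 0.000111/0.04945 = 0.00224. Swamee-Jain: f = 0.25/(log₁₀[0.00224/3.7 + 5.74/1.297e+04^0.9])² = 0.25/(log₁₀[0.000607 + 0.00114])² = 0.25/(-2.758)² = 0.03287.
Darcy-Weisbach: ΔP = f(L/D)(ρV²/2) = 0.03287·(312.2/0.04945)·(0.6273·4.559²/2) = 0.03287·6313·6.519 = 1353 Pa.
ΔP = 1353 Pa = 1.353 kPa.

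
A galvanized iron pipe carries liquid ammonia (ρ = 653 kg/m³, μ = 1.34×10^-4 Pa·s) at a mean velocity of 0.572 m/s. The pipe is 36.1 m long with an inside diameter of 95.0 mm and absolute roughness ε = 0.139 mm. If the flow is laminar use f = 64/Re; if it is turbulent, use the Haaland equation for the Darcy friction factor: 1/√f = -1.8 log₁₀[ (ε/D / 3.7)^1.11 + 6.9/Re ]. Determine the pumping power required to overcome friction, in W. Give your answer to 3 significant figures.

P ≈ 3.68 W

Reynolds number Re = ρVD/μ = 653 · 0.572 · 0.095 / 0.000134 = 2.648e+05.
Re > 4000 → turbulent. Relative roughness ε/D = 0.000139/0.095 = 0.00146. Haaland: 1/√f = -1.8 log₁₀[(0.00146/3.7)^1.11 + 6.9/2.648e+05] = -1.8 log₁₀[0.000167 + 2.61e-05] = 6.686, so f = 0.02237.
Darcy-Weisbach: ΔP = f(L/D)(ρV²/2) = 0.02237·(36.1/0.095)·(653·0.572²/2) = 0.02237·380·106.8 = 908.2 Pa.
Q = V·A = 0.572·0.007088 = 0.004054 m³/s.
Pumping power P = QΔP = 0.004054·908.2 = 3.682 W = 3.68 W.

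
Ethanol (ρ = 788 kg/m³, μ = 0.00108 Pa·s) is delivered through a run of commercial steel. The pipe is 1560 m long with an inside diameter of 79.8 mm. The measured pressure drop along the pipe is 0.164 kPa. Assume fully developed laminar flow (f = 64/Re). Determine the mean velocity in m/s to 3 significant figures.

For laminar flow, f = 64/Re with Re = ρVD/μ, so Darcy-Weisbach reduces to ΔP = 32μLV/D². Solving for V: V = ΔP·D²/(32μL) = 164·(0.0798)²/(32·0.00108·1560) = 0.01937 m/s.
Check: Re = ρVD/μ = 788·0.01937·0.0798/0.00108 = 1128 < 2300, so the laminar assumption holds.

V ≈ 0.0194 m/s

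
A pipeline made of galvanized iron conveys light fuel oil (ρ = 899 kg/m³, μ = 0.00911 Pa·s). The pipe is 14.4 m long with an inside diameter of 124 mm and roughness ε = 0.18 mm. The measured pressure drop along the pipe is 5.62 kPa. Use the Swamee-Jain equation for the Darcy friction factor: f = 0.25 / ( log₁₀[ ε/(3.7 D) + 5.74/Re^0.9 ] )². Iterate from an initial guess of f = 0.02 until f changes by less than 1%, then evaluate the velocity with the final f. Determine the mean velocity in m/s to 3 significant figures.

Rearranging Darcy-Weisbach: V = √(2·ΔP·D/(f·L·ρ)). With ε/D = 0.00018/0.124 = 0.00145, iterate starting from f = 0.02:
  f = 0.02 → V = √(2·5620·0.124/(0.02·14.4·899)) = 2.32 m/s; Re = ρVD/μ = 2.839e+04; f → 0.02742
  f = 0.02742 → V = 1.982 m/s; Re = 2.425e+04; f → 0.02811
  f = 0.02811 → V = 1.957 m/s; Re = 2.395e+04; f → 0.02817
Converged (Δf/f < 1%). With the final f = 0.02817: V = √(2·5620·0.124/(0.02817·14.4·899)) = 1.955 m/s.

V ≈ 1.95 m/s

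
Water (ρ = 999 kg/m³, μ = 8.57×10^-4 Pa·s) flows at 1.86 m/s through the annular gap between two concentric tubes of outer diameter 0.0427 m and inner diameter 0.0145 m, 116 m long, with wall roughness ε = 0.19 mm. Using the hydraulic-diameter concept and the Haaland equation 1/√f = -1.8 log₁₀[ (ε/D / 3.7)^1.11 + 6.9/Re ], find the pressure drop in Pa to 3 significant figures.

Hydraulic diameter D_h = 4A/P = D_o - D_i = 0.0427 - 0.0145 = 0.0282 m.
Re = ρVD_h/μ = 999·1.86·0.0282/0.000857 = 6.114e+04.
ε/D_h = 0.00019/0.0282 = 0.00674; Haaland gives 1/√f = -1.8 log₁₀[0.00091+0.000113] = 5.383, so f = 0.03452.
ΔP = f(L/D_h)(ρV²/2) = 0.03452·116/0.0282·1728 = 2.454e+05 Pa.

ΔP ≈ 245000 Pa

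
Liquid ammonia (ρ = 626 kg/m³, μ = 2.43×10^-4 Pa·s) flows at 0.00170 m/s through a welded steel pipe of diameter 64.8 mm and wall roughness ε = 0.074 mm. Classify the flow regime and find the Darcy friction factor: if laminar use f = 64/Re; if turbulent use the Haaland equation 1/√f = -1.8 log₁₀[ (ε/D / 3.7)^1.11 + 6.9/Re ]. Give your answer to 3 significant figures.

f ≈ 0.226

Re = ρVD/μ = 626·0.0017·0.0648/0.000243 = 283.8.
Re < 2300 → laminar, so f = 64/Re = 0.2255 (roughness is irrelevant in laminar flow).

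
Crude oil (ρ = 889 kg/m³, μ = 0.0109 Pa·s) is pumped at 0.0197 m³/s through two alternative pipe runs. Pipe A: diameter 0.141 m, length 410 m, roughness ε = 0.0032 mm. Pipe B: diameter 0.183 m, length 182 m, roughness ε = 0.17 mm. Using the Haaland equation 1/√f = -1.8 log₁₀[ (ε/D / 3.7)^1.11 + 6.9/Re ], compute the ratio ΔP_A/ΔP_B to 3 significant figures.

Pipe A: V = Q/A = 0.0197/0.01561 = 1.262 m/s; Re = 1.451e+04; ε/D = 2.27e-05; Haaland → f = 0.02798; ΔP_A = f(L/D)(ρV²/2) = 5.756e+04 Pa.
Pipe B: V = Q/A = 0.0197/0.0263 = 0.749 m/s; Re = 1.118e+04; ε/D = 0.000929; Haaland → f = 0.03123; ΔP_B = f(L/D)(ρV²/2) = 7744 Pa.
ΔP_A/ΔP_B = 5.756e+04/7744 = 7.43.

ΔP_A/ΔP_B ≈ 7.43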